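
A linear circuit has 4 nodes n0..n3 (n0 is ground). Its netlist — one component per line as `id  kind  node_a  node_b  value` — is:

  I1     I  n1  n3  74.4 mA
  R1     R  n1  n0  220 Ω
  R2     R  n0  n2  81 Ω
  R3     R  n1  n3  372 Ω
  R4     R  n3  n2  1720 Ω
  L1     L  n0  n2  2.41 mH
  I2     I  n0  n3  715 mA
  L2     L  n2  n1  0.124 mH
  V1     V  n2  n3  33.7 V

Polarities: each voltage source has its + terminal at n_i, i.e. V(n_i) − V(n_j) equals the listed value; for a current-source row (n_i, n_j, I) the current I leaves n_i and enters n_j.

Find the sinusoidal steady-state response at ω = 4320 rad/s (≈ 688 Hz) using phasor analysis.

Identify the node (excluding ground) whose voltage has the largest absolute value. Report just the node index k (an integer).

3

MNA unknowns: 3 node voltages V₁..V_3 plus 1 source current (V1)
I1: z[1]−=0.0744, z[3]+=0.0744
R1: Y=0.004545+0.000j on G[1,0]
R2: Y=0.01235+0.000j on G[0,2]
R3: Y=0.002688+0.000j on G[1,3]
R4: Y=0.0005814+0.000j on G[3,2]
L1: Y=0.000-0.09605j on G[0,2]
I2: z[0]−=0.715, z[3]+=0.715
L2: Y=0.000-1.867j on G[2,1]
V1: row V2−V3=33.7, i_V1 at 2,3
solve → V1=1.283+7.129j, V2=1.265+7.221j, V3=-32.43+7.221j
aux → i_V1=-0.8996+0.0002461j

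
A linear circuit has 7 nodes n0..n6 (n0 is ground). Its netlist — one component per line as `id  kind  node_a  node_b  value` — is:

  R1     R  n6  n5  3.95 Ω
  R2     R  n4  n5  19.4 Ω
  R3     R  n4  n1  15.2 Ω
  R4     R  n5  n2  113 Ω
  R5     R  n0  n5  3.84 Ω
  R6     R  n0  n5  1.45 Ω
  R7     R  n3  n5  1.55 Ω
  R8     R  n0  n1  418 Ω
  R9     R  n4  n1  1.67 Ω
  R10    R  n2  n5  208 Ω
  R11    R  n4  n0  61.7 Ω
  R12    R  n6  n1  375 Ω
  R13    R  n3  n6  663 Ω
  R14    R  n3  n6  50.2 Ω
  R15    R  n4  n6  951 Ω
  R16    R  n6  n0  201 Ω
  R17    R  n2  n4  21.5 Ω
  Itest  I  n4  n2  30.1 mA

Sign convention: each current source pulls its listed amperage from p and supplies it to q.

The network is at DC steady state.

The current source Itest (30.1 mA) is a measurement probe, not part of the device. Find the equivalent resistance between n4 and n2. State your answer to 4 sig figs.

R_eq = 17.23 Ω

Element admittances at DC:
  Y(R1) = 0.2532 S between n6,n5
  Y(R2) = 0.05155 S between n4,n5
  Y(R3) = 0.06579 S between n4,n1
  Y(R4) = 0.008850 S between n5,n2
  Y(R5) = 0.2604 S between n0,n5
  Y(R6) = 0.6897 S between n0,n5
  Y(R7) = 0.6452 S between n3,n5
  Y(R8) = 0.002392 S between n0,n1
  Y(R9) = 0.5988 S between n4,n1
  Y(R10) = 0.004808 S between n2,n5
  Y(R11) = 0.01621 S between n4,n0
  Y(R12) = 0.002667 S between n6,n1
  Y(R13) = 0.001508 S between n3,n6
  Y(R14) = 0.01992 S between n3,n6
  Y(R15) = 0.001052 S between n4,n6
  Y(R16) = 0.004975 S between n6,n0
  Y(R17) = 0.04651 S between n2,n4
  Itest: injects 0.0301 A into n2 (from n4)
Assemble and solve the 6×6 MNA system:
  V(n1)=-0.07919  V(n2)=0.4389  V(n3)=0.001523  V(n4)=-0.07980  V(n5)=0.001558  V(n6)=0.0004661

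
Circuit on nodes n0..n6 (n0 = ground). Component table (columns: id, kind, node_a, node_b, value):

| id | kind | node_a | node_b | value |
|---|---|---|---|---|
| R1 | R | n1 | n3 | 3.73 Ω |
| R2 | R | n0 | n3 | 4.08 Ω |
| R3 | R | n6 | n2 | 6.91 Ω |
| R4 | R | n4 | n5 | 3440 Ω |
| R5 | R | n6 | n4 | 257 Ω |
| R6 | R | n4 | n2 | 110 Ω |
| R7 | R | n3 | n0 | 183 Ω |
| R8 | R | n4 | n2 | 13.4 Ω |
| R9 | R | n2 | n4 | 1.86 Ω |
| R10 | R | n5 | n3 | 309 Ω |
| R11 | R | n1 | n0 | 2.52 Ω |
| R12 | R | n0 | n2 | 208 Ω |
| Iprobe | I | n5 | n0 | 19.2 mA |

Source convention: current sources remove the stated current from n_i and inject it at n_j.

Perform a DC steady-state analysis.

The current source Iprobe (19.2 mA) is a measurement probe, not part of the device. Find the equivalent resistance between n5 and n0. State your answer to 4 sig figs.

R_eq = 286.9 Ω

MNA unknowns: 6 node voltages V₁..V_6
R1: Y=0.2681 on G[1,3]
R2: Y=0.2451 on G[0,3]
R3: Y=0.1447 on G[6,2]
R4: Y=0.0002907 on G[4,5]
R5: Y=0.003891 on G[6,4]
R6: Y=0.009091 on G[4,2]
R7: Y=0.005464 on G[3,0]
R8: Y=0.07463 on G[4,2]
R9: Y=0.5376 on G[2,4]
R10: Y=0.003236 on G[5,3]
R11: Y=0.3968 on G[1,0]
R12: Y=0.004808 on G[0,2]
Iprobe: z[5]−=0.0192, z[0]+=0.0192
solve → V1=-0.01737, V2=-0.3140, V3=-0.04309, V4=-0.3164, V5=-5.509, V6=-0.3141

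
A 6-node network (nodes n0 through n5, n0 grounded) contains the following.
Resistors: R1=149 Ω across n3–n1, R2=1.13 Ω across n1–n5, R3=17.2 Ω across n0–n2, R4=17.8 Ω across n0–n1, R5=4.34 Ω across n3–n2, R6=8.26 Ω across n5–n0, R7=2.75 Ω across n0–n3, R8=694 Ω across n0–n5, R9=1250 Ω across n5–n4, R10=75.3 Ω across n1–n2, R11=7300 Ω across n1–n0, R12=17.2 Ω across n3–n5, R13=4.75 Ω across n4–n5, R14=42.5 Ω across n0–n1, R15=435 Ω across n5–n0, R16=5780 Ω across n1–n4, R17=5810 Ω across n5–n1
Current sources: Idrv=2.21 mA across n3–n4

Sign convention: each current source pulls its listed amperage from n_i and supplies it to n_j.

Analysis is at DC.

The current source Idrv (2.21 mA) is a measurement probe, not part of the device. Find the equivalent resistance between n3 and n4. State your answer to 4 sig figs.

Element admittances at DC:
  Y(R1) = 0.006711 S between n3,n1
  Y(R2) = 0.8850 S between n1,n5
  Y(R3) = 0.05814 S between n0,n2
  Y(R4) = 0.05618 S between n0,n1
  Y(R5) = 0.2304 S between n3,n2
  Y(R6) = 0.1211 S between n5,n0
  Y(R7) = 0.3636 S between n0,n3
  Y(R8) = 0.001441 S between n0,n5
  Y(R9) = 0.0008000 S between n5,n4
  Y(R10) = 0.01328 S between n1,n2
  Y(R11) = 0.0001370 S between n1,n0
  Y(R12) = 0.05814 S between n3,n5
  Y(R13) = 0.2105 S between n4,n5
  Y(R14) = 0.02353 S between n0,n1
  Y(R15) = 0.002299 S between n5,n0
  Y(R16) = 0.0001730 S between n1,n4
  Y(R17) = 0.0001721 S between n5,n1
  Idrv: injects 0.00221 A into n4 (from n3)
Assemble and solve the 5×5 MNA system:
  V(n1)=0.006398  V(n2)=-0.002381  V(n3)=-0.003488  V(n4)=0.01763  V(n5)=0.007179

R_eq = 9.555 Ω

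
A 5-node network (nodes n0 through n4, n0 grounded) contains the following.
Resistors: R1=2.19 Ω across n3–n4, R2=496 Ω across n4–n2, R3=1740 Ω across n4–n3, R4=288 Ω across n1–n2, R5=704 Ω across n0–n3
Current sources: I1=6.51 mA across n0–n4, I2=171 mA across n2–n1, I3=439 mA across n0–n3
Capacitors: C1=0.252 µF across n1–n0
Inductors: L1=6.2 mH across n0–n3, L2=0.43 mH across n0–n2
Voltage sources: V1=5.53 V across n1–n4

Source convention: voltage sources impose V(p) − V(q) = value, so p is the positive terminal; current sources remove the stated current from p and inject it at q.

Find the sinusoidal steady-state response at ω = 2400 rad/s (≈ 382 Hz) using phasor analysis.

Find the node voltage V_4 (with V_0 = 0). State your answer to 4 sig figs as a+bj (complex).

1.314+8.719j V

MNA unknowns: 4 node voltages V₁..V_4 plus 1 source current (V1)
R1: Y=0.4566+0.000j on G[3,4]
R2: Y=0.002016+0.000j on G[4,2]
I1: z[0]−=0.00651, z[4]+=0.00651
R3: Y=0.0005747+0.000j on G[4,3]
C1: Y=0.000+0.0006048j on G[1,0]
I2: z[2]−=0.171, z[1]+=0.171
L1: Y=0.000-0.06720j on G[0,3]
R4: Y=0.003472+0.000j on G[1,2]
R5: Y=0.001420+0.000j on G[0,3]
L2: Y=0.000-0.9690j on G[0,2]
I3: z[0]−=0.439, z[3]+=0.439
V1: row V1−V4=5.53, i_V1 at 1,4
solve → V1=6.844+8.719j, V2=-0.05023-0.1489j, V3=0.9725+8.834j, V4=1.314+8.719j
aux → i_V1=0.1523-0.03493j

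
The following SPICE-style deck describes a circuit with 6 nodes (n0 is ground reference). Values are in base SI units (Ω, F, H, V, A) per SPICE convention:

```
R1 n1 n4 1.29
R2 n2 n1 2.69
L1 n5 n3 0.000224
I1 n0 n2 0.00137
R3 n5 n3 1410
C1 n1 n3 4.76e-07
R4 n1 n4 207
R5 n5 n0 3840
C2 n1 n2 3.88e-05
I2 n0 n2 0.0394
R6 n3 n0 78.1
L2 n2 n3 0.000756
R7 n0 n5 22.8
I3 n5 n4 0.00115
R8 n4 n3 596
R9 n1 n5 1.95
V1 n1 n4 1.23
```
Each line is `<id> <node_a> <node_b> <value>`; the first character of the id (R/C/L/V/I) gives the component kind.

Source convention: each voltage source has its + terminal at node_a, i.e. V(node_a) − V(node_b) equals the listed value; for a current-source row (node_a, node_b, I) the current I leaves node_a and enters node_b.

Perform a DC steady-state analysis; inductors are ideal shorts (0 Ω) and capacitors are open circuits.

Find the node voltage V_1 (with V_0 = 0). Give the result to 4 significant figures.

0.7198 V

Element admittances at DC:
  Y(R1) = 0.7752 S between n1,n4
  Y(R2) = 0.3717 S between n2,n1
  L1: short n5↔n3 (DC inductor)
  I1: injects 0.00137 A into n2 (from n0)
  Y(R3) = 0.0007092 S between n5,n3
  Y(C1) = 0.000 S between n1,n3
  Y(R4) = 0.004831 S between n1,n4
  Y(R5) = 0.0002604 S between n5,n0
  Y(C2) = 0.000 S between n1,n2
  I2: injects 0.0394 A into n2 (from n0)
  Y(R6) = 0.01280 S between n3,n0
  L2: short n2↔n3 (DC inductor)
  Y(R7) = 0.04386 S between n0,n5
  I3: injects 0.00115 A into n4 (from n5)
  Y(R8) = 0.001678 S between n4,n3
  Y(R9) = 0.5128 S between n1,n5
  V1: constraint V(n1)−V(n4) = 1.23
Assemble and solve the 8×8 MNA system:
  V(n1)=0.7198  V(n2)=0.7162  V(n3)=0.7162  V(n4)=-0.5102  V(n5)=0.7162
  i(L1)=-0.03089  i(L2)=0.04212  i(V1)=-0.9626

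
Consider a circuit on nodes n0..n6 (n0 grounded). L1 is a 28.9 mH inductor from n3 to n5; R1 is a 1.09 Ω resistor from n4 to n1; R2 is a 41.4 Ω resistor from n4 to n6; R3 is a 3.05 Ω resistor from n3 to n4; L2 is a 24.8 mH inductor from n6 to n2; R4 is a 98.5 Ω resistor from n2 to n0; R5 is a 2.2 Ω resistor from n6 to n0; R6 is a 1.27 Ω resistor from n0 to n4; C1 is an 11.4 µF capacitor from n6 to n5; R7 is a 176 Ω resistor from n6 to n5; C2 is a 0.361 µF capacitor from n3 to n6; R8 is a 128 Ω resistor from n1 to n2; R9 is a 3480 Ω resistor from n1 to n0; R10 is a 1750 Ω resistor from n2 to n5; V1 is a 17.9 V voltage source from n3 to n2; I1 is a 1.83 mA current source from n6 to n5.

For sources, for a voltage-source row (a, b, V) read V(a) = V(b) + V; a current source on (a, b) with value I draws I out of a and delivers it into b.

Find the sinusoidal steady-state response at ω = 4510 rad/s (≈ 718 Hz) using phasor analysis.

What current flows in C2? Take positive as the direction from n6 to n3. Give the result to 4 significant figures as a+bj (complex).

-0.001355-0.002058j A

Element admittances at ω=4510 rad/s:
  Y(L1) = 0.000-0.007672j S between n3,n5
  Y(R1) = 0.9174+0.000j S between n4,n1
  Y(R2) = 0.02415+0.000j S between n4,n6
  Y(R3) = 0.3279+0.000j S between n3,n4
  Y(L2) = 0.000-0.008941j S between n6,n2
  Y(R4) = 0.01015+0.000j S between n2,n0
  Y(R5) = 0.4545+0.000j S between n6,n0
  Y(R6) = 0.7874+0.000j S between n0,n4
  Y(C1) = 0.000+0.05141j S between n6,n5
  Y(R7) = 0.005682+0.000j S between n6,n5
  Y(C2) = 0.000+0.001628j S between n3,n6
  Y(R8) = 0.007812+0.000j S between n1,n2
  Y(R9) = 0.0002874+0.000j S between n1,n0
  Y(R10) = 0.0005714+0.000j S between n2,n5
  V1: constraint V(n3)−V(n2) = 17.9
  I1: injects 0.00183 A into n5 (from n6)
Assemble and solve the 7×7 MNA system:
  V(n1)=0.09415-0.1585j  V(n2)=-16.67-0.5508j  V(n3)=1.226-0.5508j  V(n4)=0.2370-0.1552j  V(n5)=-0.3111+0.5636j  V(n6)=-0.03815+0.2812j
  i(V1)=-0.3171+0.1394j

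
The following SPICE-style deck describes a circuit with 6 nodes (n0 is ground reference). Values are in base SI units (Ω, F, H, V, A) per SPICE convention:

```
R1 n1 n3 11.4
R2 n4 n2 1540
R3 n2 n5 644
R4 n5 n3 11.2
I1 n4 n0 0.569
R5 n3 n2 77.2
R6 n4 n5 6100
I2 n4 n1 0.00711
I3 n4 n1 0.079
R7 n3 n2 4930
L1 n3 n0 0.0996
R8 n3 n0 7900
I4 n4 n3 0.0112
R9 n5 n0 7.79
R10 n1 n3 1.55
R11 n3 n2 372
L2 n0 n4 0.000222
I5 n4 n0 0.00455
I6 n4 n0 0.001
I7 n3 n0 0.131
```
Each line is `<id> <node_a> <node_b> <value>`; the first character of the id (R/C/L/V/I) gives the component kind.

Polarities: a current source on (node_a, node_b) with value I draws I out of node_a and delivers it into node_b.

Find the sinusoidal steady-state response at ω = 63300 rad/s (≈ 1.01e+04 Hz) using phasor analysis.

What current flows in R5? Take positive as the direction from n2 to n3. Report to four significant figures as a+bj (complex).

Element admittances at ω=63300 rad/s:
  Y(R1) = 0.08772+0.000j S between n1,n3
  Y(R2) = 0.0006494+0.000j S between n4,n2
  Y(R3) = 0.001553+0.000j S between n2,n5
  Y(R4) = 0.08929+0.000j S between n5,n3
  I1: injects 0.569 A into n0 (from n4)
  Y(R5) = 0.01295+0.000j S between n3,n2
  Y(R6) = 0.0001639+0.000j S between n4,n5
  I2: injects 0.00711 A into n1 (from n4)
  I3: injects 0.079 A into n1 (from n4)
  Y(R7) = 0.0002028+0.000j S between n3,n2
  Y(L1) = 0.000-0.0001586j S between n3,n0
  Y(R8) = 0.0001266+0.000j S between n3,n0
  I4: injects 0.0112 A into n3 (from n4)
  Y(R9) = 0.1284+0.000j S between n5,n0
  Y(R10) = 0.6452+0.000j S between n1,n3
  Y(R11) = 0.002688+0.000j S between n3,n2
  Y(L2) = 0.000-0.07116j S between n0,n4
  I5: injects 0.00455 A into n0 (from n4)
  I6: injects 0.001 A into n0 (from n4)
  I7: injects 0.131 A into n0 (from n3)
Assemble and solve the 5×5 MNA system:
  V(n1)=-0.5089-0.1178j  V(n2)=-0.5760-0.4483j  V(n3)=-0.6264-0.1178j  V(n4)=-0.1037-9.446j  V(n5)=-0.2591-0.05816j

0.0006530-0.004281j A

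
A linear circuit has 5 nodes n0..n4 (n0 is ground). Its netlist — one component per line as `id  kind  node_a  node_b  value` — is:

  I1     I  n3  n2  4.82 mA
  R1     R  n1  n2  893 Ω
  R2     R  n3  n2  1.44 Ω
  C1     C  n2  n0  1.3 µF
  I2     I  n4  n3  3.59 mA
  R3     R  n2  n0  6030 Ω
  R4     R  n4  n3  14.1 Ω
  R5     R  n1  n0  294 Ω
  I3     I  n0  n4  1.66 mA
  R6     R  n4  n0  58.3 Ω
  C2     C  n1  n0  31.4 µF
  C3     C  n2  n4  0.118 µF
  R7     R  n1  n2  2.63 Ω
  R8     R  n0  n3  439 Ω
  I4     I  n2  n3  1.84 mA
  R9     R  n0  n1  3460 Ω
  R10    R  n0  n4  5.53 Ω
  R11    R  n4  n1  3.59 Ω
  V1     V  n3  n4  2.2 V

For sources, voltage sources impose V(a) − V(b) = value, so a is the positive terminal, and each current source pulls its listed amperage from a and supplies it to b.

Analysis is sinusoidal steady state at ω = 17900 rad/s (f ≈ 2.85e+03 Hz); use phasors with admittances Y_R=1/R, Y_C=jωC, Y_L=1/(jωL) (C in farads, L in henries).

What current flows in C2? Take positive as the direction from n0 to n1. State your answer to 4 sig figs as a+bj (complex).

MNA unknowns: 4 node voltages V₁..V_4 plus 1 source current (V1)
I1: z[3]−=0.00482, z[2]+=0.00482
R1: Y=0.001120+0.000j on G[1,2]
R2: Y=0.6944+0.000j on G[3,2]
C1: Y=0.000+0.02327j on G[2,0]
I2: z[4]−=0.00359, z[3]+=0.00359
R3: Y=0.0001658+0.000j on G[2,0]
R4: Y=0.07092+0.000j on G[4,3]
R5: Y=0.003401+0.000j on G[1,0]
I3: z[0]−=0.00166, z[4]+=0.00166
R6: Y=0.01715+0.000j on G[4,0]
C2: Y=0.000+0.5621j on G[1,0]
C3: Y=0.000+0.002112j on G[2,4]
R7: Y=0.3802+0.000j on G[1,2]
R8: Y=0.002278+0.000j on G[0,3]
I4: z[2]−=0.00184, z[3]+=0.00184
R9: Y=0.0002890+0.000j on G[0,1]
R10: Y=0.1808+0.000j on G[0,4]
R11: Y=0.2786+0.000j on G[4,1]
V1: row V3−V4=2.2, i_V1 at 3,4
solve → V1=0.03192-0.2456j, V2=0.9544-0.2373j, V3=1.465-0.1958j, V4=-0.7350-0.1958j
aux → i_V1=-0.5133-0.02844j

-0.1380-0.01794j A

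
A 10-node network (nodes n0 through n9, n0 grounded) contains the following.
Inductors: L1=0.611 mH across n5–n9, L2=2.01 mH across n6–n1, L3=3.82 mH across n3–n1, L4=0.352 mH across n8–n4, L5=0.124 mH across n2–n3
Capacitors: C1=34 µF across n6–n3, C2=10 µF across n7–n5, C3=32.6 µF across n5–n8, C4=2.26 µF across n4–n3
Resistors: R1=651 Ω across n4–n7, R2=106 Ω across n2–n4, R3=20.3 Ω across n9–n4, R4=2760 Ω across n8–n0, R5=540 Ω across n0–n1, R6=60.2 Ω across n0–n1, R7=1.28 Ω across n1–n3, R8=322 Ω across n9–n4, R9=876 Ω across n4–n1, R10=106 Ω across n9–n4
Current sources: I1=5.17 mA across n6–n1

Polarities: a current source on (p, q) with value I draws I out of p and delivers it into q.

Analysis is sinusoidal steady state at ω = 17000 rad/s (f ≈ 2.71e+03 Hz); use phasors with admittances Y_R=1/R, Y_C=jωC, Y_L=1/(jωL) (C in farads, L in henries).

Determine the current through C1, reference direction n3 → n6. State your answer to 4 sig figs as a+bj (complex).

0.005433+0.0002137j A

MNA unknowns: 9 node voltages V₁..V_9
L1: Y=0.000-0.09627j on G[5,9]
C1: Y=0.000+0.5780j on G[6,3]
R1: Y=0.001536+0.000j on G[4,7]
R2: Y=0.009434+0.000j on G[2,4]
R3: Y=0.04926+0.000j on G[9,4]
R4: Y=0.0003623+0.000j on G[8,0]
L2: Y=0.000-0.02927j on G[6,1]
R5: Y=0.001852+0.000j on G[0,1]
C2: Y=0.000+0.1700j on G[7,5]
R6: Y=0.01661+0.000j on G[0,1]
R7: Y=0.7812+0.000j on G[1,3]
R8: Y=0.003106+0.000j on G[9,4]
R9: Y=0.001142+0.000j on G[4,1]
R10: Y=0.009434+0.000j on G[9,4]
C3: Y=0.000+0.5542j on G[5,8]
C4: Y=0.000+0.03842j on G[4,3]
L3: Y=0.000-0.01540j on G[3,1]
L4: Y=0.000-0.1671j on G[8,4]
L5: Y=0.000-0.4744j on G[2,3]
I1: z[6]−=0.00517, z[1]+=0.00517
solve → V1=0.0001317+1.239e-05j, V2=-0.006797-0.0003950j, V3=-0.006801-0.0003966j, V4=-0.006715-0.0006433j, V5=-0.006714-0.0006305j, V6=-0.007171+0.009003j, V7=-0.006714-0.0006305j, V8=-0.006713-0.0006312j, V9=-0.006709-0.0006346j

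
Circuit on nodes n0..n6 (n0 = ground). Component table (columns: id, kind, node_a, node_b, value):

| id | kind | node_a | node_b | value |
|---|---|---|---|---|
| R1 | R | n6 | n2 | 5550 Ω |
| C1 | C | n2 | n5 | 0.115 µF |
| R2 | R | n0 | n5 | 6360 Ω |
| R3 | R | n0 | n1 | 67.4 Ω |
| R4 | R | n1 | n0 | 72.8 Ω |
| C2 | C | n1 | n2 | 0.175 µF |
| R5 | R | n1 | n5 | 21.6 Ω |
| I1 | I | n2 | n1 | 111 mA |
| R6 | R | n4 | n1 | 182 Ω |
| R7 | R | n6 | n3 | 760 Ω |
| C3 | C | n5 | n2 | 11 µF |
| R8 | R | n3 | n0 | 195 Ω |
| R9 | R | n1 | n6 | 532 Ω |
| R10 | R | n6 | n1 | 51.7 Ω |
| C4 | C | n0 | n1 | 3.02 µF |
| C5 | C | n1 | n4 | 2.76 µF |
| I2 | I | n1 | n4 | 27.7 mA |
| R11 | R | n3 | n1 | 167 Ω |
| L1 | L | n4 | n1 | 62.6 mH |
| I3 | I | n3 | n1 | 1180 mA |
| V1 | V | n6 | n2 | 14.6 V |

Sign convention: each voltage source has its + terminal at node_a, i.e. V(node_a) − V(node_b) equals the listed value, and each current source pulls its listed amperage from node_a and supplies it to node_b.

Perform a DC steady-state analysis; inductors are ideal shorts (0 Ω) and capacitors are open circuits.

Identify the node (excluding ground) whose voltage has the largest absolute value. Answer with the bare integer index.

MNA unknowns: 6 node voltages V₁..V_6 plus 2 source currents (L1, V1)
R1: Y=0.0001802 on G[6,2]
C1: Y=0.000 on G[2,5]
R2: Y=0.0001572 on G[0,5]
R3: Y=0.01484 on G[0,1]
R4: Y=0.01374 on G[1,0]
C2: Y=0.000 on G[1,2]
R5: Y=0.04630 on G[1,5]
I1: z[2]−=0.111, z[1]+=0.111
R6: Y=0.005495 on G[4,1]
R7: Y=0.001316 on G[6,3]
C3: Y=0.000 on G[5,2]
R8: Y=0.005128 on G[3,0]
R9: Y=0.001880 on G[1,6]
R10: Y=0.01934 on G[6,1]
C4: Y=0.000 on G[0,1]
C5: Y=0.000 on G[1,4]
I2: z[1]−=0.0277, z[4]+=0.0277
R11: Y=0.005988 on G[3,1]
L1: row V4−V1=0, i_L1 at 4,1
I3: z[3]−=1.18, z[1]+=1.18
V1: row V6−V2=14.6, i_V1 at 6,2
solve → V1=15.52, V2=-9.987, V3=-86.95, V4=15.52, V5=15.47, V6=4.613
aux → i_L1=0.02770, i_V1=0.1084

3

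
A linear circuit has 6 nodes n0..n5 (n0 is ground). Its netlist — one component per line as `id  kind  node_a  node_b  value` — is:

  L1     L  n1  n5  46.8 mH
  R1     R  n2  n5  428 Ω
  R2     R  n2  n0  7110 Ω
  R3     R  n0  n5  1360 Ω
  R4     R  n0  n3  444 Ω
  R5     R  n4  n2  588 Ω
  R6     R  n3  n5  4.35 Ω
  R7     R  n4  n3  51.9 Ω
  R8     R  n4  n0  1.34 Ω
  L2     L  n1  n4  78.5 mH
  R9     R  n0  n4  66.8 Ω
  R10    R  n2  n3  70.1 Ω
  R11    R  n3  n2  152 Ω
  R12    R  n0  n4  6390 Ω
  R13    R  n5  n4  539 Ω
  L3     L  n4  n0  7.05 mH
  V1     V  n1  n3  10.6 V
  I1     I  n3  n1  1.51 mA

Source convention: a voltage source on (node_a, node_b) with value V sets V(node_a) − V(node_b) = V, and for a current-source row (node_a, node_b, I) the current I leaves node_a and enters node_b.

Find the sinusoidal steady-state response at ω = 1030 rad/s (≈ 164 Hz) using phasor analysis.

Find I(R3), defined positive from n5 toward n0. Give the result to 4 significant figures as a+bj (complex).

-0.001404+0.002368j A

MNA unknowns: 5 node voltages V₁..V_5 plus 1 source current (V1)
L1: Y=0.000-0.02075j on G[1,5]
R1: Y=0.002336+0.000j on G[2,5]
R2: Y=0.0001406+0.000j on G[2,0]
R3: Y=0.0007353+0.000j on G[0,5]
R4: Y=0.002252+0.000j on G[0,3]
R5: Y=0.001701+0.000j on G[4,2]
R6: Y=0.2299+0.000j on G[3,5]
R7: Y=0.01927+0.000j on G[4,3]
R8: Y=0.7463+0.000j on G[4,0]
L2: Y=0.000-0.01237j on G[1,4]
R9: Y=0.01497+0.000j on G[0,4]
R10: Y=0.01427+0.000j on G[2,3]
R11: Y=0.006579+0.000j on G[3,2]
R12: Y=0.0001565+0.000j on G[0,4]
R13: Y=0.001855+0.000j on G[5,4]
L3: Y=0.000-0.1377j on G[4,0]
V1: row V1−V3=10.6, i_V1 at 1,3
I1: z[3]−=0.00151, z[1]+=0.00151
solve → V1=8.580+4.197j, V2=-1.860+3.796j, V3=-2.020+4.197j, V4=0.01075-0.01428j, V5=-1.910+3.220j
aux → i_V1=-0.07085+0.3236j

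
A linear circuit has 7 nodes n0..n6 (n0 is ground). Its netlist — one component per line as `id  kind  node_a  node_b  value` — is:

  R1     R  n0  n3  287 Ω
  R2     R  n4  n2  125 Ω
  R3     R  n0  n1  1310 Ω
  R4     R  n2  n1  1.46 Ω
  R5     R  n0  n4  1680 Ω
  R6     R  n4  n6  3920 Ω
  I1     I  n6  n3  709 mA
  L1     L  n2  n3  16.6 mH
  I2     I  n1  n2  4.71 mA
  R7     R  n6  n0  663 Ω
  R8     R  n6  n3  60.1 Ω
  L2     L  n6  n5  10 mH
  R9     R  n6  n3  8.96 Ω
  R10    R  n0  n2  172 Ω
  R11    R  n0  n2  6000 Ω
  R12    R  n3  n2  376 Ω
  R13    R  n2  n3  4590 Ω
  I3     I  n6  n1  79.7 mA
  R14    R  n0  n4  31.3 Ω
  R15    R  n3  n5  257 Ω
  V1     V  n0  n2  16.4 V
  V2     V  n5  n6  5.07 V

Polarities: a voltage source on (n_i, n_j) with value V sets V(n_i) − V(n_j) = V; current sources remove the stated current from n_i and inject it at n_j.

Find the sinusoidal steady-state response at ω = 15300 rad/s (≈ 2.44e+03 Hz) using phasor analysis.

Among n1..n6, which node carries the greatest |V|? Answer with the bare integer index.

MNA unknowns: 6 node voltages V₁..V_6 plus 2 source currents (V1, V2)
R1: Y=0.003484+0.000j on G[0,3]
R2: Y=0.008000+0.000j on G[4,2]
R3: Y=0.0007634+0.000j on G[0,1]
R4: Y=0.6849+0.000j on G[2,1]
R5: Y=0.0005952+0.000j on G[0,4]
R6: Y=0.0002551+0.000j on G[4,6]
I1: z[6]−=0.709, z[3]+=0.709
L1: Y=0.000-0.003937j on G[2,3]
I2: z[1]−=0.00471, z[2]+=0.00471
R7: Y=0.001508+0.000j on G[6,0]
R8: Y=0.01664+0.000j on G[6,3]
L2: Y=0.000-0.006536j on G[6,5]
R9: Y=0.1116+0.000j on G[6,3]
R10: Y=0.005814+0.000j on G[0,2]
R11: Y=0.0001667+0.000j on G[0,2]
R12: Y=0.002660+0.000j on G[3,2]
R13: Y=0.0002179+0.000j on G[2,3]
I3: z[6]−=0.0797, z[1]+=0.0797
R14: Y=0.03195+0.000j on G[0,4]
R15: Y=0.003891+0.000j on G[3,5]
V1: row V0−V2=16.4, i_V1 at 0,2
V2: row V5−V6=5.07, i_V2 at 5,6
solve → V1=-16.27+0.000j, V2=-16.40+0.000j, V3=-14.82+0.7661j, V4=-3.345+0.004727j, V5=-15.60+0.7560j, V6=-20.67+0.7560j
aux → i_V1=-0.3022+0.003964j, i_V2=0.003030+0.03318j

6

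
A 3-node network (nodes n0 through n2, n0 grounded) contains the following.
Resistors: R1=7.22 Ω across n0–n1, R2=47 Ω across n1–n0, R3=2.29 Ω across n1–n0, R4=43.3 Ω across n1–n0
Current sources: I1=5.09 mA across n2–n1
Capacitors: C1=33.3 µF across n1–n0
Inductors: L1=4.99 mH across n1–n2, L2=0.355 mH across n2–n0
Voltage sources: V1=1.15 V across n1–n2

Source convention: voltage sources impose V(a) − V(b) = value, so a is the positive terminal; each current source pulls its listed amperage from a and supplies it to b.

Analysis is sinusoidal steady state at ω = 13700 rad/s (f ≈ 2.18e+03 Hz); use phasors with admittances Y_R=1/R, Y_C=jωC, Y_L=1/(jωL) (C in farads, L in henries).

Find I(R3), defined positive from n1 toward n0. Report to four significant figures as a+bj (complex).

Apply KCL at each of the 2 non-ground nodes and solve the resulting linear system.
Node n1: branches {R1, R2, I1, R3, C1, L1, R4, V1} → V_1 = -0.1327-0.3280j
Node n2: branches {I1, L1, L2, V1} → V_2 = -1.283-0.3280j
Source currents: i(V1)=-0.06235+0.2806j

-0.05793-0.1432j A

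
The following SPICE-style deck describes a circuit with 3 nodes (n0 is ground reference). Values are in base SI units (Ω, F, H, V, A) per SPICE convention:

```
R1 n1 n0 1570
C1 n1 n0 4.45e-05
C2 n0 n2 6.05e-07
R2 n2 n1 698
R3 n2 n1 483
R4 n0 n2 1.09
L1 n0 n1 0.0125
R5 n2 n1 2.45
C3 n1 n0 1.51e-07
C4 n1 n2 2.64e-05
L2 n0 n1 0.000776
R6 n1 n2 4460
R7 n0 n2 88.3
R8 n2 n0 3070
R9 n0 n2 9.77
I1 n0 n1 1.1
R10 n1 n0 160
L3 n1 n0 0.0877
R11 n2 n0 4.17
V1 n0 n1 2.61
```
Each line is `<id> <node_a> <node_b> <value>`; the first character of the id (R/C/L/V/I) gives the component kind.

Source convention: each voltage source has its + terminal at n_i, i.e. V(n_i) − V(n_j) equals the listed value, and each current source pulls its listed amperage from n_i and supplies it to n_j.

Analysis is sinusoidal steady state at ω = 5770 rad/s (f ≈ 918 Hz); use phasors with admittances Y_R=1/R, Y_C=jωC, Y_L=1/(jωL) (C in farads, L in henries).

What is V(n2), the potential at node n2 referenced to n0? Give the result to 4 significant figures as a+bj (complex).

MNA unknowns: 2 node voltages V₁..V_2 plus 1 source current (V1)
R1: Y=0.0006369+0.000j on G[1,0]
C1: Y=0.000+0.2568j on G[1,0]
C2: Y=0.000+0.003491j on G[0,2]
R2: Y=0.001433+0.000j on G[2,1]
R3: Y=0.002070+0.000j on G[2,1]
R4: Y=0.9174+0.000j on G[0,2]
L1: Y=0.000-0.01386j on G[0,1]
R5: Y=0.4082+0.000j on G[2,1]
C3: Y=0.000+0.0008713j on G[1,0]
C4: Y=0.000+0.1523j on G[1,2]
L2: Y=0.000-0.2233j on G[0,1]
R6: Y=0.0002242+0.000j on G[1,2]
R7: Y=0.01133+0.000j on G[0,2]
R8: Y=0.0003257+0.000j on G[2,0]
R9: Y=0.1024+0.000j on G[0,2]
I1: z[0]−=1.1, z[1]+=1.1
R10: Y=0.006250+0.000j on G[1,0]
L3: Y=0.000-0.001976j on G[1,0]
R11: Y=0.2398+0.000j on G[2,0]
V1: row V0−V1=2.61, i_V1 at 0,1
solve → V1=-2.610+0.000j, V2=-0.6550-0.1756j
aux → i_V1=-1.950-0.2737j

-0.6550-0.1756j V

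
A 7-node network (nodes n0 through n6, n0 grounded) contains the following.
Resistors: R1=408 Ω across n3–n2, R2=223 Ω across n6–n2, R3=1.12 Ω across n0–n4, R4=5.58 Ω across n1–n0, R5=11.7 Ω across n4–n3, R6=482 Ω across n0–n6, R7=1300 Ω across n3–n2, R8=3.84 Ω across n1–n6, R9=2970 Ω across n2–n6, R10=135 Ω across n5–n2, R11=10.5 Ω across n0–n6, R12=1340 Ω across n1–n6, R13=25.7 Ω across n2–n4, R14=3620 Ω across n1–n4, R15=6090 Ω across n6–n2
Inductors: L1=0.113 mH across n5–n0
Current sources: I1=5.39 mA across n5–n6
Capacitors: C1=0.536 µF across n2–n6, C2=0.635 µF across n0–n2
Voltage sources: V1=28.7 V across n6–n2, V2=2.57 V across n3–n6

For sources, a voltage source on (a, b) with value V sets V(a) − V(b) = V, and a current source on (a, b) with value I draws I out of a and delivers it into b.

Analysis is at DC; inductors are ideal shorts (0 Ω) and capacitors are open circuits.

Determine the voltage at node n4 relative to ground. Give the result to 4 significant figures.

-0.4974 V

MNA unknowns: 6 node voltages V₁..V_6 plus 3 source currents (L1, V1, V2)
R1: Y=0.002451 on G[3,2]
R2: Y=0.004484 on G[6,2]
R3: Y=0.8929 on G[0,4]
R4: Y=0.1792 on G[1,0]
L1: row V5−V0=0, i_L1 at 5,0
R5: Y=0.08547 on G[4,3]
R6: Y=0.002075 on G[0,6]
R7: Y=0.0007692 on G[3,2]
R8: Y=0.2604 on G[1,6]
I1: z[5]−=0.00539, z[6]+=0.00539
R9: Y=0.0003367 on G[2,6]
R10: Y=0.007407 on G[5,2]
R11: Y=0.09524 on G[0,6]
R12: Y=0.0007463 on G[1,6]
C1: Y=0.000 on G[2,6]
R13: Y=0.03891 on G[2,4]
C2: Y=0.000 on G[0,2]
R14: Y=0.0002762 on G[1,4]
R15: Y=0.0001642 on G[6,2]
V1: row V6−V2=28.7, i_V1 at 6,2
V2: row V3−V6=2.57, i_V2 at 3,6
solve → V1=1.860, V2=-25.56, V3=5.709, V4=-0.4974, V5=0.000, V6=3.139
aux → i_L1=-0.1947, i_V1=-1.408, i_V2=-0.6312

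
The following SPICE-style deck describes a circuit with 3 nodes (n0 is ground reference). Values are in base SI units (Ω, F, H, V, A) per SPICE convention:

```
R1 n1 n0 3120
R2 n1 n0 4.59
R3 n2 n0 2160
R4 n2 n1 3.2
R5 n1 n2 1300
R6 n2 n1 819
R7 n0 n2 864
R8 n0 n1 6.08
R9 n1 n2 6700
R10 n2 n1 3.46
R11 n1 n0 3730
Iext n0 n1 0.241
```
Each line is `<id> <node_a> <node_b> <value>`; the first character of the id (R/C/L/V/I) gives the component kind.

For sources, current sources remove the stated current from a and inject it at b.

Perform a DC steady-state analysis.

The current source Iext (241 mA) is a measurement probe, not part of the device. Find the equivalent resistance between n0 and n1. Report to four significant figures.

R_eq = 2.600 Ω

MNA unknowns: 2 node voltages V₁..V_2
R1: Y=0.0003205 on G[1,0]
R2: Y=0.2179 on G[1,0]
R3: Y=0.0004630 on G[2,0]
R4: Y=0.3125 on G[2,1]
R5: Y=0.0007692 on G[1,2]
R6: Y=0.001221 on G[2,1]
R7: Y=0.001157 on G[0,2]
R8: Y=0.1645 on G[0,1]
R9: Y=0.0001493 on G[1,2]
R10: Y=0.2890 on G[2,1]
R11: Y=0.0002681 on G[1,0]
Iext: z[0]−=0.241, z[1]+=0.241
solve → V1=0.6267, V2=0.6250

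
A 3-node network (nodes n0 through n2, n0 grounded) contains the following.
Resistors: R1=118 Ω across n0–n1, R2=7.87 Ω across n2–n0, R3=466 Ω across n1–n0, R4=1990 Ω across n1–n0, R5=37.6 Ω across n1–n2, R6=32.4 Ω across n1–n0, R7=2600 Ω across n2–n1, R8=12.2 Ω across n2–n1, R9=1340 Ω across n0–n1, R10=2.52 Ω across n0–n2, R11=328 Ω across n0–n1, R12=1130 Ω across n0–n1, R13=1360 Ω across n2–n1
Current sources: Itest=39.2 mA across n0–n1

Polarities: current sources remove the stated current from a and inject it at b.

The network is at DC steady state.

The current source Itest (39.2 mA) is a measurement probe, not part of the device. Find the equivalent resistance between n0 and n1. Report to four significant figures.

R_eq = 7.280 Ω

MNA unknowns: 2 node voltages V₁..V_2
R1: Y=0.008475 on G[0,1]
R2: Y=0.1271 on G[2,0]
R3: Y=0.002146 on G[1,0]
R4: Y=0.0005025 on G[1,0]
R5: Y=0.02660 on G[1,2]
R6: Y=0.03086 on G[1,0]
R7: Y=0.0003846 on G[2,1]
R8: Y=0.08197 on G[2,1]
R9: Y=0.0007463 on G[0,1]
R10: Y=0.3968 on G[0,2]
R11: Y=0.003049 on G[0,1]
R12: Y=0.0008850 on G[0,1]
R13: Y=0.0007353 on G[2,1]
Itest: z[0]−=0.0392, z[1]+=0.0392
solve → V1=0.2854, V2=0.04940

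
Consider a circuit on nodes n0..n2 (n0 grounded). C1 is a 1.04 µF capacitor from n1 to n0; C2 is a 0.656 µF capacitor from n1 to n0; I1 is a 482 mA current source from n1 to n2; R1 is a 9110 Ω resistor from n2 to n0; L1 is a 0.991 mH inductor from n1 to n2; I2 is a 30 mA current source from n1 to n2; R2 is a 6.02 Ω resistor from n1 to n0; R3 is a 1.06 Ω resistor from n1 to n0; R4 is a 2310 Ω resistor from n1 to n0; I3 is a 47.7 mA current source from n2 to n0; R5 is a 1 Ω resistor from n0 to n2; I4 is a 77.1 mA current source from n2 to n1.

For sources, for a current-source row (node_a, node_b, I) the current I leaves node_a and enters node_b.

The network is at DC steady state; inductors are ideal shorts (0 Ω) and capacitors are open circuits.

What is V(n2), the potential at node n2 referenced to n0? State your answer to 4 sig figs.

MNA unknowns: 2 node voltages V₁..V_2 plus 1 source current (L1)
C1: Y=0.000 on G[1,0]
C2: Y=0.000 on G[1,0]
I1: z[1]−=0.482, z[2]+=0.482
R1: Y=0.0001098 on G[2,0]
L1: row V1−V2=0, i_L1 at 1,2
I2: z[1]−=0.03, z[2]+=0.03
R2: Y=0.1661 on G[1,0]
R3: Y=0.9434 on G[1,0]
R4: Y=0.0004329 on G[1,0]
I3: z[2]−=0.0477, z[0]+=0.0477
R5: Y=1.000 on G[0,2]
I4: z[2]−=0.0771, z[1]+=0.0771
solve → V1=-0.02261, V2=-0.02261
aux → i_L1=-0.4098

-0.02261 V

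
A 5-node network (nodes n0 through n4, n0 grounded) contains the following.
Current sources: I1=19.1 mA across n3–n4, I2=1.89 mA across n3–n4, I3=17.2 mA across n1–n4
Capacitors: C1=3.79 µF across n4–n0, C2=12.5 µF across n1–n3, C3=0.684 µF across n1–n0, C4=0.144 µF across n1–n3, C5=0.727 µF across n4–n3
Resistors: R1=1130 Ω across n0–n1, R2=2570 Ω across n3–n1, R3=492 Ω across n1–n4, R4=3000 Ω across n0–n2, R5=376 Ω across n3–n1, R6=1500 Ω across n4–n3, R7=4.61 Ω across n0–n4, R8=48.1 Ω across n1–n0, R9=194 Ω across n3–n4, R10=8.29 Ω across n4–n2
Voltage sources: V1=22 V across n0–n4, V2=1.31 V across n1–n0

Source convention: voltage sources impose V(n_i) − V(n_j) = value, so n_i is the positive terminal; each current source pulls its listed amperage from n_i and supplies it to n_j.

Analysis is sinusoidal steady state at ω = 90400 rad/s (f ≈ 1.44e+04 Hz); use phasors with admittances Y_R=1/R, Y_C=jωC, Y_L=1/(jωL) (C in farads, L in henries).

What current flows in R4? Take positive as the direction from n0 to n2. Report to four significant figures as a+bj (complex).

Element admittances at ω=90400 rad/s:
  I1: injects 0.0191 A into n4 (from n3)
  Y(C1) = 0.000+0.3426j S between n4,n0
  I2: injects 0.00189 A into n4 (from n3)
  Y(R1) = 0.0008850+0.000j S between n0,n1
  Y(R2) = 0.0003891+0.000j S between n3,n1
  Y(R3) = 0.002033+0.000j S between n1,n4
  Y(R4) = 0.0003333+0.000j S between n0,n2
  Y(R5) = 0.002660+0.000j S between n3,n1
  Y(R6) = 0.0006667+0.000j S between n4,n3
  Y(C2) = 0.000+1.130j S between n1,n3
  Y(R7) = 0.2169+0.000j S between n0,n4
  Y(C3) = 0.000+0.06183j S between n1,n0
  I3: injects 0.0172 A into n4 (from n1)
  Y(R8) = 0.02079+0.000j S between n1,n0
  Y(C4) = 0.000+0.01302j S between n1,n3
  Y(R9) = 0.005155+0.000j S between n3,n4
  Y(C5) = 0.000+0.06572j S between n4,n3
  Y(R10) = 0.1206+0.000j S between n4,n2
  V1: constraint V(n0)−V(n4) = 22
  V2: constraint V(n1)−V(n0) = 1.31
Assemble and solve the 6×6 MNA system:
  V(n1)=1.310+0.000j  V(n2)=-21.94+0.000j  V(n3)=0.04172+0.1203j  V(n4)=-22.00+0.000j
  i(V1)=-4.986-8.987j  i(V2)=-0.2344-1.530j

0.007313+0.000j A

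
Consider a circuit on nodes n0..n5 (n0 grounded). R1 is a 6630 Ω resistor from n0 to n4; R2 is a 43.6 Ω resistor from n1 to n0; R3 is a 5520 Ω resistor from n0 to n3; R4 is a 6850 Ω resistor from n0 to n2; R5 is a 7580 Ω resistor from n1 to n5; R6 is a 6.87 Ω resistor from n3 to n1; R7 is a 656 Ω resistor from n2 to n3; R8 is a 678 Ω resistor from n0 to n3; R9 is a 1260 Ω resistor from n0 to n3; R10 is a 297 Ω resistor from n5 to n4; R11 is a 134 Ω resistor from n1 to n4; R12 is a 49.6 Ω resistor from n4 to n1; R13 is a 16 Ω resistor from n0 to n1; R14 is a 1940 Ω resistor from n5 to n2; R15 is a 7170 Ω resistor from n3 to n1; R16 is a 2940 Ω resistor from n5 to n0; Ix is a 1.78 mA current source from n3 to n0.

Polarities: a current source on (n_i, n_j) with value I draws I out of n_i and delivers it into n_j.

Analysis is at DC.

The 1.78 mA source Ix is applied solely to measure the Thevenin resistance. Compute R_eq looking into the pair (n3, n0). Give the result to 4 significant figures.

R_eq = 17.65 Ω

Apply KCL at each of the 5 non-ground nodes and solve the resulting linear system.
Node n1: branches {R2, R5, R6, R11, R12, R13, R15} → V_1 = -0.01978
Node n2: branches {R4, R7, R14} → V_2 = -0.02636
Node n3: branches {R3, R6, R7, R8, R9, R15, Ix} → V_3 = -0.03141
Node n4: branches {R1, R10, R11, R12} → V_4 = -0.01958
Node n5: branches {R5, R10, R14, R16} → V_5 = -0.01886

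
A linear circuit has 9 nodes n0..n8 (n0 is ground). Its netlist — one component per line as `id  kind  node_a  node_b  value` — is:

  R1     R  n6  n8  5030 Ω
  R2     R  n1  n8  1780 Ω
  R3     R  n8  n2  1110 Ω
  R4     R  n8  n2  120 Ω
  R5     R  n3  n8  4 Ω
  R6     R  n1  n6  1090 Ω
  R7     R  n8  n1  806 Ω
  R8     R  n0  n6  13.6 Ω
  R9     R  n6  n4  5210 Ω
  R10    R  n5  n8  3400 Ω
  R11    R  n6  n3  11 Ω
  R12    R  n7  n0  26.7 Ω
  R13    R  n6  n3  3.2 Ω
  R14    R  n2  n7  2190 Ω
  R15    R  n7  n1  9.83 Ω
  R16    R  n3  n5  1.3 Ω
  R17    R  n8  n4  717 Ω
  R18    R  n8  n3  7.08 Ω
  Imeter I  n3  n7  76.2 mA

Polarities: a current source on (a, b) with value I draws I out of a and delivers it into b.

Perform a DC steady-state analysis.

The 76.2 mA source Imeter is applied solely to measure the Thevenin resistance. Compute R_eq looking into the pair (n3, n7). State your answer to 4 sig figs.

MNA unknowns: 8 node voltages V₁..V_8
R1: Y=0.0001988 on G[6,8]
R2: Y=0.0005618 on G[1,8]
R3: Y=0.0009009 on G[8,2]
R4: Y=0.008333 on G[8,2]
R5: Y=0.2500 on G[3,8]
R6: Y=0.0009174 on G[1,6]
R7: Y=0.001241 on G[8,1]
R8: Y=0.07353 on G[0,6]
R9: Y=0.0001919 on G[6,4]
R10: Y=0.0002941 on G[5,8]
R11: Y=0.09091 on G[6,3]
R12: Y=0.03745 on G[7,0]
R13: Y=0.3125 on G[6,3]
R14: Y=0.0004566 on G[2,7]
R15: Y=0.1017 on G[7,1]
R16: Y=0.7692 on G[3,5]
R17: Y=0.001395 on G[8,4]
R18: Y=0.1412 on G[8,3]
Imeter: z[3]−=0.0762, z[7]+=0.0762
solve → V1=1.728, V2=-0.9390, V3=-1.091, V4=-1.055, V5=-1.091, V6=-0.9176, V7=1.801, V8=-1.074

R_eq = 37.96 Ω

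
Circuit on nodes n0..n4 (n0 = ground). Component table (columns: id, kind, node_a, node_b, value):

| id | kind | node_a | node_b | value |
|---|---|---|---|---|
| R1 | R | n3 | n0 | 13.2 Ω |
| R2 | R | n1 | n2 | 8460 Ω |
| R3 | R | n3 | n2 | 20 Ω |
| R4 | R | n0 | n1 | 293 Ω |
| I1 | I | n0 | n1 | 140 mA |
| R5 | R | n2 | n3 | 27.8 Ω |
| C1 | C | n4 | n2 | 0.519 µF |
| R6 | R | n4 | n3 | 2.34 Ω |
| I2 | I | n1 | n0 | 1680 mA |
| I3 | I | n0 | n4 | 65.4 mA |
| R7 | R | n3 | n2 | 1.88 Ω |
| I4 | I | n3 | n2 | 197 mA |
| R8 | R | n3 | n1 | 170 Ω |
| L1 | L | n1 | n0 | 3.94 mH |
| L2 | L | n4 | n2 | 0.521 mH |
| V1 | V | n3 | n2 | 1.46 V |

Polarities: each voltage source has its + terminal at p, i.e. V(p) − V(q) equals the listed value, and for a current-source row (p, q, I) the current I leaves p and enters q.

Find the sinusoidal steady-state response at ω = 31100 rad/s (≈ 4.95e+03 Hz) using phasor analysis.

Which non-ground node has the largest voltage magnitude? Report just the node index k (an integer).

1

MNA unknowns: 4 node voltages V₁..V_4 plus 1 source current (V1)
R1: Y=0.07576+0.000j on G[3,0]
R2: Y=0.0001182+0.000j on G[1,2]
R3: Y=0.05000+0.000j on G[3,2]
R4: Y=0.003413+0.000j on G[0,1]
I1: z[0]−=0.14, z[1]+=0.14
R5: Y=0.03597+0.000j on G[2,3]
C1: Y=0.000+0.01614j on G[4,2]
R6: Y=0.4274+0.000j on G[4,3]
I2: z[1]−=1.68, z[0]+=1.68
I3: z[0]−=0.0654, z[4]+=0.0654
R7: Y=0.5319+0.000j on G[3,2]
I4: z[3]−=0.197, z[2]+=0.197
R8: Y=0.005882+0.000j on G[3,1]
L1: Y=0.000-0.008161j on G[1,0]
L2: Y=0.000-0.06172j on G[4,2]
V1: row V3−V2=1.46, i_V1 at 3,2
solve → V1=-93.65-85.17j, V2=-7.531-6.251j, V3=-6.071-6.251j, V4=-5.936-6.081j
aux → i_V1=-1.097+0.08202j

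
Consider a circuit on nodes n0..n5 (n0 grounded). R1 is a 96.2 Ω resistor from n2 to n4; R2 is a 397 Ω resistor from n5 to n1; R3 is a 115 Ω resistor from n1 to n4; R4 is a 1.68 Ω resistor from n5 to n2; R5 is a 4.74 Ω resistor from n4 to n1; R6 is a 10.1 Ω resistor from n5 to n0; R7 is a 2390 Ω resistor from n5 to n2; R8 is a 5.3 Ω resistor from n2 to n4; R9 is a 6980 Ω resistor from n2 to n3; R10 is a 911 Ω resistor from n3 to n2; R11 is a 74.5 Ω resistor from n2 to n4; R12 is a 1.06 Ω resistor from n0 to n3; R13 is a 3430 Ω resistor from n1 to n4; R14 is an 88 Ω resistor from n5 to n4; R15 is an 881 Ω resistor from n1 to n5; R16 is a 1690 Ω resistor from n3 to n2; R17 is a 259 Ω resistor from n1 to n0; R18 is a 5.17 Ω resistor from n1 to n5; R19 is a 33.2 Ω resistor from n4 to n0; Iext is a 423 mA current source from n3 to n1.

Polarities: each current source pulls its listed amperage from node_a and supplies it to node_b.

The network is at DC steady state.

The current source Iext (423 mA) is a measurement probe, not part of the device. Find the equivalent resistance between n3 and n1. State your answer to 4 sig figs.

Apply KCL at each of the 5 non-ground nodes and solve the resulting linear system.
Node n1: branches {R2, R3, R5, R13, R15, R17, R18, Iext} → V_1 = 4.195
Node n2: branches {R1, R4, R7, R8, R9, R10, R11, R16} → V_2 = 3.104
Node n3: branches {R9, R10, R12, R16, Iext} → V_3 = -0.4415
Node n4: branches {R1, R3, R5, R8, R11, R13, R14, R19} → V_4 = 3.411
Node n5: branches {R2, R4, R6, R7, R14, R15, R18} → V_5 = 3.006

R_eq = 10.96 Ω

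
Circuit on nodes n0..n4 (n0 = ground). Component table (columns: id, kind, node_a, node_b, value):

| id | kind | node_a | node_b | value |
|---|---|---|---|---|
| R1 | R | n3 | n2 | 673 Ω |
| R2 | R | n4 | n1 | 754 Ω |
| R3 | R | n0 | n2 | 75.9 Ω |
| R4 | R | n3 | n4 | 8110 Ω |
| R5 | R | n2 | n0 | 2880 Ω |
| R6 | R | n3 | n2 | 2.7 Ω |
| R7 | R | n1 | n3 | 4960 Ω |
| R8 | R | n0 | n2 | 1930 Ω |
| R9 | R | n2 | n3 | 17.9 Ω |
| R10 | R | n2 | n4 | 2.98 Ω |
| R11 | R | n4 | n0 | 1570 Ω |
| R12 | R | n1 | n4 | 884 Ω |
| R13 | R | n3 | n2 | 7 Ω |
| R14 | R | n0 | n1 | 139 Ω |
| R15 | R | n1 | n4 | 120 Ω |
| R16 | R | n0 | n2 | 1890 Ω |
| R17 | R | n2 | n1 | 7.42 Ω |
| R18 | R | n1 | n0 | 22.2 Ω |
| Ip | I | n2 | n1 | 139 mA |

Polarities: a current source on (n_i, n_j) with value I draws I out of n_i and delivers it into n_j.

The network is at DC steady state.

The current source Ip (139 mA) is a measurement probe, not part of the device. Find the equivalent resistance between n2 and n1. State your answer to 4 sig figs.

MNA unknowns: 4 node voltages V₁..V_4
R1: Y=0.001486 on G[3,2]
R2: Y=0.001326 on G[4,1]
R3: Y=0.01318 on G[0,2]
R4: Y=0.0001233 on G[3,4]
R5: Y=0.0003472 on G[2,0]
R6: Y=0.3704 on G[3,2]
R7: Y=0.0002016 on G[1,3]
R8: Y=0.0005181 on G[0,2]
R9: Y=0.05587 on G[2,3]
R10: Y=0.3356 on G[2,4]
R11: Y=0.0006369 on G[4,0]
R12: Y=0.001131 on G[1,4]
R13: Y=0.1429 on G[3,2]
R14: Y=0.007194 on G[0,1]
R15: Y=0.008333 on G[1,4]
R16: Y=0.0005291 on G[0,2]
R17: Y=0.1348 on G[2,1]
R18: Y=0.04505 on G[1,0]
Ip: z[2]−=0.139, z[1]+=0.139
solve → V1=0.1991, V2=-0.6852, V3=-0.6849, V4=-0.6565

R_eq = 6.362 Ω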